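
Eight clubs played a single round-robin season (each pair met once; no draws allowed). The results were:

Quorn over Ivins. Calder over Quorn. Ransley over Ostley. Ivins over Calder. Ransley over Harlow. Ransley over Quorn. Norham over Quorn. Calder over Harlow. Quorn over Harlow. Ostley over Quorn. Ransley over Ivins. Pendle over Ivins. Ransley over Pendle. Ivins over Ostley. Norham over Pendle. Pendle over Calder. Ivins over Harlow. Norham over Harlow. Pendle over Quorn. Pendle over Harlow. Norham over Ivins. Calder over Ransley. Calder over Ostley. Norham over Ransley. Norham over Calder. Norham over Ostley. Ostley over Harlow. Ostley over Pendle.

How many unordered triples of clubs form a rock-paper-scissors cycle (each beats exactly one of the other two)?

6

Win totals: Quorn 2, Pendle 4, Ostley 3, Ransley 5, Calder 4, Norham 7, Harlow 0, Ivins 3.
A club with w wins dominates both others in C(w,2) triples; summing gives 1 + 6 + 3 + 10 + 6 + 21 + 0 + 3 = 50 transitive triples.
Total triples C(8,3) = 56, so cyclic triples = 56 − 50 = 6.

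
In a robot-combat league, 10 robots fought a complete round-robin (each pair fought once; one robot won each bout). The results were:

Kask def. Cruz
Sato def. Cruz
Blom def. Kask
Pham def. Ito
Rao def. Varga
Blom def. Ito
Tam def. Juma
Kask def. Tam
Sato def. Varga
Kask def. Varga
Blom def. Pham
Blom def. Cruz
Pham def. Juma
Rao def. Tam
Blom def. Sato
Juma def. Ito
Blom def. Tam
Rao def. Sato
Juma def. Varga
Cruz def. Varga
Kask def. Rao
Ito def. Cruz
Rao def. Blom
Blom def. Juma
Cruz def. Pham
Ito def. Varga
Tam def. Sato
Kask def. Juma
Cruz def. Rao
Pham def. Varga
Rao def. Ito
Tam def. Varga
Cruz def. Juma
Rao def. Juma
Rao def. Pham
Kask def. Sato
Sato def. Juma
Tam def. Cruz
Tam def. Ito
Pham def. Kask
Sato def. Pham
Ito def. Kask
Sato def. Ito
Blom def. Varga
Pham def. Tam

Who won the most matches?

Win totals: Rao 7, Sato 5, Varga 0, Kask 6, Tam 5, Ito 3, Blom 8, Cruz 4, Pham 5, Juma 2.
Blom leads with 8 wins (next highest: 7).

Blom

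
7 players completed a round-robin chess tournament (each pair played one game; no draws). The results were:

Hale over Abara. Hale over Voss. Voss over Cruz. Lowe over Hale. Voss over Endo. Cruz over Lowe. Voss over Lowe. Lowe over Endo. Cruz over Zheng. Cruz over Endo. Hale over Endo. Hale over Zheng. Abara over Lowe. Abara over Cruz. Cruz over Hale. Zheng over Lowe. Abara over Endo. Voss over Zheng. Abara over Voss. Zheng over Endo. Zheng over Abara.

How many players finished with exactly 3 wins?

1

Win totals: Hale 4, Voss 4, Cruz 4, Abara 4, Lowe 2, Zheng 3, Endo 0.
Exactly 3: Zheng — 1 player.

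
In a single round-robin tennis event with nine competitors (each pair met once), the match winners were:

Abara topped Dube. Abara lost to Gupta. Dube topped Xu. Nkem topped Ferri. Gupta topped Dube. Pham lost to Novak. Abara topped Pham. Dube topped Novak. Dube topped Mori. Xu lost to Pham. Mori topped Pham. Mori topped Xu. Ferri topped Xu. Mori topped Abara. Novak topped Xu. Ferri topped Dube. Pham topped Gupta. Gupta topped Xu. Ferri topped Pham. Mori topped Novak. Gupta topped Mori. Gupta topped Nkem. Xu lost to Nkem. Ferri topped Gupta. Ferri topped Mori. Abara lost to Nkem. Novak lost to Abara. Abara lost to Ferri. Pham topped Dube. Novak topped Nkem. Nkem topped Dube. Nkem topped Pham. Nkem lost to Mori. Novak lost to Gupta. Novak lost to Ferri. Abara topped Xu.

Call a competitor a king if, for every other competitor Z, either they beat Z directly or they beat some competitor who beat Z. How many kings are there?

Pham cannot reach Ferri in two steps.
Abara cannot reach Ferri in two steps.
Novak cannot reach Mori in two steps.
Nkem reaches everyone (king).
Xu cannot reach Pham, Abara, Novak, Nkem, Gupta, Dube, Mori, Ferri in two steps.
Gupta reaches everyone (king).
Dube cannot reach Gupta, Ferri in two steps.
Mori reaches everyone (king).
Ferri reaches everyone (king).
Kings: Nkem, Gupta, Mori, Ferri — 4.

4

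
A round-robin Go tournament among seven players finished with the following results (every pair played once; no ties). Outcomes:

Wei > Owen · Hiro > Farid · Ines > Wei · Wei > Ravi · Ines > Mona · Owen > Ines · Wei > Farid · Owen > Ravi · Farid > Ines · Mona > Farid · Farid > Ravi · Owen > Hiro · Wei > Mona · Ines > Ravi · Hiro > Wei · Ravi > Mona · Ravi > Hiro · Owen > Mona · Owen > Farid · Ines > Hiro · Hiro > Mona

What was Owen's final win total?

Owen's results: beat Mona, Farid, Hiro, Ines, Ravi; lost to Wei.
That is 5 wins.

5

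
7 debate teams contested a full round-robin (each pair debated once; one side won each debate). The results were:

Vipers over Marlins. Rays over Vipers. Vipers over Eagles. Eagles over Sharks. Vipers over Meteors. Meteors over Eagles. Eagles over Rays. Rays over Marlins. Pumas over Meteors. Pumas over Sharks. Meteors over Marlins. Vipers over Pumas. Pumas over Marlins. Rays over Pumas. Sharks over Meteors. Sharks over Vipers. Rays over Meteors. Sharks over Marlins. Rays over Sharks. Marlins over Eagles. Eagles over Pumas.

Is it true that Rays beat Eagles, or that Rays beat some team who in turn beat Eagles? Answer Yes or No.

Yes

Rays did not beat Eagles directly.
Rays beat Meteors, Vipers, Sharks, Marlins, Pumas. Of those, Meteors beat Eagles.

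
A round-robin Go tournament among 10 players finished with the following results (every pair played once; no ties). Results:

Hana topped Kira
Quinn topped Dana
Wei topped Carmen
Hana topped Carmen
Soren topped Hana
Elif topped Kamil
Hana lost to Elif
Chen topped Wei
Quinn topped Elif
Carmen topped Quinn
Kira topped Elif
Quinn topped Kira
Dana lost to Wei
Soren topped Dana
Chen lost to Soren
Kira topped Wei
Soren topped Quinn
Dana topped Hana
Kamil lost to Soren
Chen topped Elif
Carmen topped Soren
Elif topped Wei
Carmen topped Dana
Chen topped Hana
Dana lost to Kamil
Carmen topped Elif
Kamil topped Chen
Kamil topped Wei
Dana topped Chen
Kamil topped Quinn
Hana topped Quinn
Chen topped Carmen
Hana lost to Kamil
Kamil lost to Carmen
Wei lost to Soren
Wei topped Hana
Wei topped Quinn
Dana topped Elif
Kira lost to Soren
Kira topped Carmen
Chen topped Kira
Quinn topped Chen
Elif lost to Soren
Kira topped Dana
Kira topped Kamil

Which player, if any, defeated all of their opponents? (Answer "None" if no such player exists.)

None

Highest win total is Soren with 8 (out of 9 possible).
Soren lost to Carmen, so no player went undefeated.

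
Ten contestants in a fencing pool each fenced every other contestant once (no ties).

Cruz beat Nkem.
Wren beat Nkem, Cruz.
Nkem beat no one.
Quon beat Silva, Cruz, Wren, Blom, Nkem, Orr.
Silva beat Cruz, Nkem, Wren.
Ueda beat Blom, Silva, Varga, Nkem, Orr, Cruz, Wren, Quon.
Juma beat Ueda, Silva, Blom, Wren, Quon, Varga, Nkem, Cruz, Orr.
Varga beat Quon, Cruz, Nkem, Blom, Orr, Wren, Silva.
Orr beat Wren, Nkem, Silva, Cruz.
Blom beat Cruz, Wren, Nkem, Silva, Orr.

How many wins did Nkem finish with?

0

Nkem's results: beat no one; lost to Wren, Silva, Quon, Blom, Orr, Cruz, Varga, Ueda, Juma.
That is 0 wins.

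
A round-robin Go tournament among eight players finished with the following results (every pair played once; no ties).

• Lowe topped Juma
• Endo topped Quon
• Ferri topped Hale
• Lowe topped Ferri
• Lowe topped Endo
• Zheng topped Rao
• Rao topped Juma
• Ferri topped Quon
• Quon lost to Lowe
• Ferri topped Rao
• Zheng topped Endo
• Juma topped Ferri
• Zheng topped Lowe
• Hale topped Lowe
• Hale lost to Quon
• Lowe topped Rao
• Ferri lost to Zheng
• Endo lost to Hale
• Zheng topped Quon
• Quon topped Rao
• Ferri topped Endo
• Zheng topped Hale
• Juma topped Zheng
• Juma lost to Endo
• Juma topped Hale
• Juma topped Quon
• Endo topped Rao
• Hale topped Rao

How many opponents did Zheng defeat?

6

Zheng's results: beat Lowe, Rao, Quon, Ferri, Hale, Endo; lost to Juma.
That is 6 wins.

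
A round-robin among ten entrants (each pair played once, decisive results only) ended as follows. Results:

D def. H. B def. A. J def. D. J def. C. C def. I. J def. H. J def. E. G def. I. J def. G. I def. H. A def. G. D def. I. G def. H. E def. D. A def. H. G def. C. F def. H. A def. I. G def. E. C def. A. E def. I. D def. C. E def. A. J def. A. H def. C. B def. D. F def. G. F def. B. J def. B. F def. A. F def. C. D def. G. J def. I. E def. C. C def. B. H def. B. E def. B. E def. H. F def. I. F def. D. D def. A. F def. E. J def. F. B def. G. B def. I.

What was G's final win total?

G's results: beat C, E, H, I; lost to A, B, D, F, J.
That is 4 wins.

4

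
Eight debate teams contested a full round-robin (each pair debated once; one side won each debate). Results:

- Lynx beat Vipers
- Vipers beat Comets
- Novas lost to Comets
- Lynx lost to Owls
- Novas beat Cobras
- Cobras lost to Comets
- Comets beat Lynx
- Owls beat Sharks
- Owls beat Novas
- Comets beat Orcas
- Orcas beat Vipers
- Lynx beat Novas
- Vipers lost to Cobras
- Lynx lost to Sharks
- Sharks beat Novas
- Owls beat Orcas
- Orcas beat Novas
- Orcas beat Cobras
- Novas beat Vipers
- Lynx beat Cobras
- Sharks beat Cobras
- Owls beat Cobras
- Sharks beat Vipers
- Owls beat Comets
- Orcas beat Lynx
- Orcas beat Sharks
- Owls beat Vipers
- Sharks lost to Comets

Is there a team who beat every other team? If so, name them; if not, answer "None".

Owls has 7 wins out of 7 opponents — a perfect record.

Owls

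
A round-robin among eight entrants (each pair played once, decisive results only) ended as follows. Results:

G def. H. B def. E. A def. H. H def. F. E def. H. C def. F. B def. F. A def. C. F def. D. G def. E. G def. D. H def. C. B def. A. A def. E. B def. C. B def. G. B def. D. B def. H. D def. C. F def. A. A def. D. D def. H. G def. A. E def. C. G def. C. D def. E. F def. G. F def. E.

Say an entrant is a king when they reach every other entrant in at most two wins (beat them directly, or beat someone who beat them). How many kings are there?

A cannot reach B, G in two steps.
B reaches everyone (king).
C cannot reach B, H in two steps.
D cannot reach A, B, G in two steps.
E cannot reach A, B, D, G in two steps.
F cannot reach B in two steps.
G cannot reach B in two steps.
H cannot reach B in two steps.
Kings: B — 1.

1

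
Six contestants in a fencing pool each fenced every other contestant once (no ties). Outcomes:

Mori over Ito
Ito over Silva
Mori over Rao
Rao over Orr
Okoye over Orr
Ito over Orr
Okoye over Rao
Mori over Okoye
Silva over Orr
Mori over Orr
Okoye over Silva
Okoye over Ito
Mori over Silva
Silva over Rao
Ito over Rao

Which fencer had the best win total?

Win totals: Okoye 4, Orr 0, Silva 2, Mori 5, Rao 1, Ito 3.
Mori leads with 5 wins (next highest: 4).

Mori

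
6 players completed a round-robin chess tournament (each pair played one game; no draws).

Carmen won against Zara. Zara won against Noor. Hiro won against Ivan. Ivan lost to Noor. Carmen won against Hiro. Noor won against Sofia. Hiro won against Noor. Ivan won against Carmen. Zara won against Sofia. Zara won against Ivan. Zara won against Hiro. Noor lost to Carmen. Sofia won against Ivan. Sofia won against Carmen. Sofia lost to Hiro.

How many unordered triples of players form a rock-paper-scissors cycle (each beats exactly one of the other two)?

6

Win totals: Ivan 1, Zara 4, Noor 2, Hiro 3, Carmen 3, Sofia 2.
A player with w wins dominates both others in C(w,2) triples; summing gives 0 + 6 + 1 + 3 + 3 + 1 = 14 transitive triples.
Total triples C(6,3) = 20, so cyclic triples = 20 − 14 = 6.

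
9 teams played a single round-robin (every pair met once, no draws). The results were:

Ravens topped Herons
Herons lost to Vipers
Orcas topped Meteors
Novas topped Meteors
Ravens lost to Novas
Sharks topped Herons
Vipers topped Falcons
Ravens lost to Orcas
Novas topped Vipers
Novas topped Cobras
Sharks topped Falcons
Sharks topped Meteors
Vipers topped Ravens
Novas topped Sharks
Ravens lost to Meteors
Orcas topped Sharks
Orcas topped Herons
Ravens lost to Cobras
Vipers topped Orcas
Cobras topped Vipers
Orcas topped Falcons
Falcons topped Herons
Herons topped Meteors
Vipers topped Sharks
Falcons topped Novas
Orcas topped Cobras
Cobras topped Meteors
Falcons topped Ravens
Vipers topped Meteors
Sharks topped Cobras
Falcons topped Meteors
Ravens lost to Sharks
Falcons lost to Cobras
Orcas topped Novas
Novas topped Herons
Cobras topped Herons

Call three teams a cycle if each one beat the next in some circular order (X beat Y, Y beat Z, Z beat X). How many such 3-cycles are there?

Win totals: Meteors 1, Cobras 5, Falcons 4, Novas 6, Vipers 6, Herons 1, Sharks 5, Orcas 7, Ravens 1.
A team with w wins dominates both others in C(w,2) triples; summing gives 0 + 10 + 6 + 15 + 15 + 0 + 10 + 21 + 0 = 77 transitive triples.
Total triples C(9,3) = 84, so cyclic triples = 84 − 77 = 7.

7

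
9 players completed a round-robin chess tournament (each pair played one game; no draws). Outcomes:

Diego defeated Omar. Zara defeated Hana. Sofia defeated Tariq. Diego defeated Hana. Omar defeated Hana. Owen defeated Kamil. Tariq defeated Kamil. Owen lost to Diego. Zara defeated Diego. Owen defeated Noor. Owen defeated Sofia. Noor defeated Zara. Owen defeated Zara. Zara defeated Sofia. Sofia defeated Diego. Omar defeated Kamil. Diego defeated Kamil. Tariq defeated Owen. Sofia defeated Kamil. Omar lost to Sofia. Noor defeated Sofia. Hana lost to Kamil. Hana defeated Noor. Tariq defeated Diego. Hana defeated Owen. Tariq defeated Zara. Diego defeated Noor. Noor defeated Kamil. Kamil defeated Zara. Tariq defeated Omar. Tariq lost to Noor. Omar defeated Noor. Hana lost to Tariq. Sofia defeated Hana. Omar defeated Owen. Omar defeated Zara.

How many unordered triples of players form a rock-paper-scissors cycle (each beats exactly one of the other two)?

22

Win totals: Kamil 2, Diego 5, Omar 5, Tariq 6, Noor 4, Hana 2, Sofia 5, Owen 4, Zara 3.
A player with w wins dominates both others in C(w,2) triples; summing gives 1 + 10 + 10 + 15 + 6 + 1 + 10 + 6 + 3 = 62 transitive triples.
Total triples C(9,3) = 84, so cyclic triples = 84 − 62 = 22.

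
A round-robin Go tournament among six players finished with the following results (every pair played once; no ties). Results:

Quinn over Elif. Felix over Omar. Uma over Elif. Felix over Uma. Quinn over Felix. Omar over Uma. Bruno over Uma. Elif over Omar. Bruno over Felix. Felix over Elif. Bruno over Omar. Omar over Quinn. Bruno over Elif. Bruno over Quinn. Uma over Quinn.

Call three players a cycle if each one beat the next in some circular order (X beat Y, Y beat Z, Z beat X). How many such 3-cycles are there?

Of the C(6,3) = 20 triples, the cyclic ones are: {Elif, Omar, Quinn}; {Elif, Omar, Uma}; {Omar, Felix, Quinn}; {Felix, Quinn, Uma}.
That is 4.

4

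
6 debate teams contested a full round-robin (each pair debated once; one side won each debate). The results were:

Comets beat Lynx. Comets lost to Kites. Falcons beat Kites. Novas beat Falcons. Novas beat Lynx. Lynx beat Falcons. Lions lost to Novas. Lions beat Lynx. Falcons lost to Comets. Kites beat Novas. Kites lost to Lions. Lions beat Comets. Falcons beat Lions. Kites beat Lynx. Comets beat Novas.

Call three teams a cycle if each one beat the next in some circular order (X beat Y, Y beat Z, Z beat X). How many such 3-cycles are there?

7

Win totals: Falcons 2, Lions 3, Comets 3, Novas 3, Lynx 1, Kites 3.
A team with w wins dominates both others in C(w,2) triples; summing gives 1 + 3 + 3 + 3 + 0 + 3 = 13 transitive triples.
Total triples C(6,3) = 20, so cyclic triples = 20 − 13 = 7.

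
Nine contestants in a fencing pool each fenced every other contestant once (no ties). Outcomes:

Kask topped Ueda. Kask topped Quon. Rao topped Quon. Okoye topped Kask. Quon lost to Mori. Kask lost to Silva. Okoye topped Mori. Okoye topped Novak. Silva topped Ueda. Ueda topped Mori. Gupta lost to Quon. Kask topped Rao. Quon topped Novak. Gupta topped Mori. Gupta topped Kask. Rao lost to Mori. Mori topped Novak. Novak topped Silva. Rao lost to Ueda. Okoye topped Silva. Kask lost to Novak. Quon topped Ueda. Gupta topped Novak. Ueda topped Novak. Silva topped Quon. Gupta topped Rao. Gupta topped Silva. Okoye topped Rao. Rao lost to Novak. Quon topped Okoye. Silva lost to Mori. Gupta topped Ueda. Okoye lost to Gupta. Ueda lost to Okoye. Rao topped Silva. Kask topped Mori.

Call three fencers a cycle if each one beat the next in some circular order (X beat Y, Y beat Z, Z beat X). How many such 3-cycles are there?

Win totals: Gupta 7, Silva 3, Mori 4, Ueda 3, Novak 3, Rao 2, Kask 4, Okoye 6, Quon 4.
A fencer with w wins dominates both others in C(w,2) triples; summing gives 21 + 3 + 6 + 3 + 3 + 1 + 6 + 15 + 6 = 64 transitive triples.
Total triples C(9,3) = 84, so cyclic triples = 84 − 64 = 20.

20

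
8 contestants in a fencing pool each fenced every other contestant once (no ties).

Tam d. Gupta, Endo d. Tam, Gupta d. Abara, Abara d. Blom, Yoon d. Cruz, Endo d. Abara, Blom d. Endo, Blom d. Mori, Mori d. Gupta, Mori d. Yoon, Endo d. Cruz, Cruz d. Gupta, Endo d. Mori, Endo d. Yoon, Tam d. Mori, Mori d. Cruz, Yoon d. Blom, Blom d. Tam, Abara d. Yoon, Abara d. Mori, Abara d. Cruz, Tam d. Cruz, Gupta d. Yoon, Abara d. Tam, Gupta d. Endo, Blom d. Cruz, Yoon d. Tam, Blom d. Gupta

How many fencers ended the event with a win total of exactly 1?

1

Win totals: Blom 5, Yoon 3, Cruz 1, Gupta 3, Tam 3, Endo 5, Mori 3, Abara 5.
Exactly 1: Cruz — 1 fencer.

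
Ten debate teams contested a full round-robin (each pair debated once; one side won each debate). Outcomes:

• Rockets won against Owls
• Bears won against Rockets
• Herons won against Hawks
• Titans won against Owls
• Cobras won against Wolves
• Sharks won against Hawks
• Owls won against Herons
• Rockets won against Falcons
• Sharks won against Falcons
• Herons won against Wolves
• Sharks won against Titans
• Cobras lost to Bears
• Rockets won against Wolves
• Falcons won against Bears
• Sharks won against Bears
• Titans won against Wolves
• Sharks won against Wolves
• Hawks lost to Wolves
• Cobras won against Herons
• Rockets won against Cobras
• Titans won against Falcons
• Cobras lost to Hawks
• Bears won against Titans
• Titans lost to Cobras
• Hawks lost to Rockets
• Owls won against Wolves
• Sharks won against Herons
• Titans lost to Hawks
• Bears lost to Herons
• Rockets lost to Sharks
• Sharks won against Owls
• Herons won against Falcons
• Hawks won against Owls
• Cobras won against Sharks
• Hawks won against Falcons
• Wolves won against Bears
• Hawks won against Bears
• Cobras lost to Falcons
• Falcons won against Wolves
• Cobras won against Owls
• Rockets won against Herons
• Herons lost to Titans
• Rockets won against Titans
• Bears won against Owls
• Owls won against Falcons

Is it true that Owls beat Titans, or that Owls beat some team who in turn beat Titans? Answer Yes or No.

Owls did not beat Titans directly.
Owls beat Wolves, Herons, Falcons, but each of them lost to Titans. No two-step path.

No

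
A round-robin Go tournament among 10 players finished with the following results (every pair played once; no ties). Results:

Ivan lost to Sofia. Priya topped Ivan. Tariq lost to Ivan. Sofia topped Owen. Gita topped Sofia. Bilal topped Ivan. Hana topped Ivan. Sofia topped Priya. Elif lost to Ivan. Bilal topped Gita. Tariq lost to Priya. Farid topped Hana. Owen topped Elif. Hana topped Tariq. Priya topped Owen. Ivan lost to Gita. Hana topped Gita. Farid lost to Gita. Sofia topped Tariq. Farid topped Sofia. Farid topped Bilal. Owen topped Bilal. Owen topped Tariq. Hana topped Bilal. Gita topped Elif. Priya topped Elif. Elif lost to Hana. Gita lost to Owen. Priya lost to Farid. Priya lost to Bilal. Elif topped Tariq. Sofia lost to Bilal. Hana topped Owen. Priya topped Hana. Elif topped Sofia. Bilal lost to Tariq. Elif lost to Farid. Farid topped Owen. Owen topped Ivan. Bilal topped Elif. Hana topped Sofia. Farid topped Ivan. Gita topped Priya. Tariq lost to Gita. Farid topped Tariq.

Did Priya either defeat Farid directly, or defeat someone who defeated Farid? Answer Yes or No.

No

Priya did not beat Farid directly.
Priya beat Hana, Owen, Tariq, Elif, Ivan, but each of them lost to Farid. No two-step path.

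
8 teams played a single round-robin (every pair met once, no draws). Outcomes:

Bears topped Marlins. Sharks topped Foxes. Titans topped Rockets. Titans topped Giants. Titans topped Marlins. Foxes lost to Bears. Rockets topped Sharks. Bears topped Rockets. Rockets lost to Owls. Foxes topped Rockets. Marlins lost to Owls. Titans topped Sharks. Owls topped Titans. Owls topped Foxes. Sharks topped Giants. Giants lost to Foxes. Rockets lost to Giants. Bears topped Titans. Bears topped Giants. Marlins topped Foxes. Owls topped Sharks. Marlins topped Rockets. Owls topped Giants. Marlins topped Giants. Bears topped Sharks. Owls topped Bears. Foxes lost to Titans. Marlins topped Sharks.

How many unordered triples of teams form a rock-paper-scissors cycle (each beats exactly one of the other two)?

2

Win totals: Rockets 1, Bears 6, Owls 7, Titans 5, Giants 1, Sharks 2, Foxes 2, Marlins 4.
A team with w wins dominates both others in C(w,2) triples; summing gives 0 + 15 + 21 + 10 + 0 + 1 + 1 + 6 = 54 transitive triples.
Total triples C(8,3) = 56, so cyclic triples = 56 − 54 = 2.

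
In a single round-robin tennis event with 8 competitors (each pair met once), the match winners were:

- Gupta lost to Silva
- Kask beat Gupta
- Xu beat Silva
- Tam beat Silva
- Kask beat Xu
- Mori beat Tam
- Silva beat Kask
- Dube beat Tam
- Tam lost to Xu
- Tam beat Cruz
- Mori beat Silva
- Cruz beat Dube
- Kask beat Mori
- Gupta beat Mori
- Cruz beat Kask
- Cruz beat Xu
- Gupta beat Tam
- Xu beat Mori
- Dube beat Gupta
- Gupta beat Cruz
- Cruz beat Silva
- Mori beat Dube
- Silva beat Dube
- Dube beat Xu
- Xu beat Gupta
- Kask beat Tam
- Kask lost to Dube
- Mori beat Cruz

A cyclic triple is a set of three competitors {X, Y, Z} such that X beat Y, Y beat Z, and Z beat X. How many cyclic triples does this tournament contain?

Win totals: Cruz 4, Silva 3, Gupta 3, Xu 4, Dube 4, Kask 4, Mori 4, Tam 2.
A competitor with w wins dominates both others in C(w,2) triples; summing gives 6 + 3 + 3 + 6 + 6 + 6 + 6 + 1 = 37 transitive triples.
Total triples C(8,3) = 56, so cyclic triples = 56 − 37 = 19.

19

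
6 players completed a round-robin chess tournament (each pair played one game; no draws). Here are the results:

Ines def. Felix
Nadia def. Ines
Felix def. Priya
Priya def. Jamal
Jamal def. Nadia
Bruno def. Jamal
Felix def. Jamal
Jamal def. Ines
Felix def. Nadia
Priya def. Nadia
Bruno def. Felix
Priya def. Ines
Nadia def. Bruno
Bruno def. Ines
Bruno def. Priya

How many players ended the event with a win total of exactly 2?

2

Win totals: Bruno 4, Felix 3, Ines 1, Nadia 2, Priya 3, Jamal 2.
Exactly 2: Nadia, Jamal — 2 players.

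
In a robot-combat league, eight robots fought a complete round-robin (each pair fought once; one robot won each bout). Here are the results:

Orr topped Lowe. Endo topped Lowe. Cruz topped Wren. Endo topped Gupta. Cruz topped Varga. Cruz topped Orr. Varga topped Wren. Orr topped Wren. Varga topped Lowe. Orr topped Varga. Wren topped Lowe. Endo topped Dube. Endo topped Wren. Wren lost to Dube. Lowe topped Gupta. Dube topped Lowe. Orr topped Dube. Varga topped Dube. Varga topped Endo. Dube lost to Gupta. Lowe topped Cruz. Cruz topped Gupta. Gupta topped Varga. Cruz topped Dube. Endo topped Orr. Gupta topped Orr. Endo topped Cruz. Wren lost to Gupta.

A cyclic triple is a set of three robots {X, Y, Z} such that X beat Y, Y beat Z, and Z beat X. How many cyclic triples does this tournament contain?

11

Win totals: Wren 1, Dube 2, Endo 6, Varga 4, Gupta 4, Orr 4, Lowe 2, Cruz 5.
A robot with w wins dominates both others in C(w,2) triples; summing gives 0 + 1 + 15 + 6 + 6 + 6 + 1 + 10 = 45 transitive triples.
Total triples C(8,3) = 56, so cyclic triples = 56 − 45 = 11.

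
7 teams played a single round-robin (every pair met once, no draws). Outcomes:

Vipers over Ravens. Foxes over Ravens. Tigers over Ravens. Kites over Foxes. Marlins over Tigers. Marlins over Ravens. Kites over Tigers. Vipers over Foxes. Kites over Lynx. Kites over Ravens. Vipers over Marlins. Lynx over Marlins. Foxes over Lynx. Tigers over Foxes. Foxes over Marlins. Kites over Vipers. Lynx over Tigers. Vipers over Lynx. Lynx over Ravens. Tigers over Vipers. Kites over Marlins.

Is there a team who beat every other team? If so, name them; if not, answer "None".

Kites

Kites has 6 wins out of 6 opponents — a perfect record.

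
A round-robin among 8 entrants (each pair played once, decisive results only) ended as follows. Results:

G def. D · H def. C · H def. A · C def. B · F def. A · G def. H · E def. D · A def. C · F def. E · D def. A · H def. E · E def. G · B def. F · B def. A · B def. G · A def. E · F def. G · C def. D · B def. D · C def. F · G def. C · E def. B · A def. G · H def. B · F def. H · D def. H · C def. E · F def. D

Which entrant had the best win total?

Win totals: A 3, B 4, C 4, D 2, E 3, F 5, G 3, H 4.
F leads with 5 wins (next highest: 4).

F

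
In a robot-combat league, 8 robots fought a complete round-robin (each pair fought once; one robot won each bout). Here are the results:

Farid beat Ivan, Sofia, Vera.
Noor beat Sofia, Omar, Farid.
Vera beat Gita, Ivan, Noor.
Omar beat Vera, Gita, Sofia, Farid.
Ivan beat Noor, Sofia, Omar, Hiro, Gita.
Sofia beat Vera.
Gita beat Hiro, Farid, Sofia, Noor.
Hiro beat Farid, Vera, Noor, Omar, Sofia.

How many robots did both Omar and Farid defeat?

2

Omar beat: Farid, Vera, Sofia, Gita.
Farid beat: Ivan, Vera, Sofia.
Both beat: Vera, Sofia — 2.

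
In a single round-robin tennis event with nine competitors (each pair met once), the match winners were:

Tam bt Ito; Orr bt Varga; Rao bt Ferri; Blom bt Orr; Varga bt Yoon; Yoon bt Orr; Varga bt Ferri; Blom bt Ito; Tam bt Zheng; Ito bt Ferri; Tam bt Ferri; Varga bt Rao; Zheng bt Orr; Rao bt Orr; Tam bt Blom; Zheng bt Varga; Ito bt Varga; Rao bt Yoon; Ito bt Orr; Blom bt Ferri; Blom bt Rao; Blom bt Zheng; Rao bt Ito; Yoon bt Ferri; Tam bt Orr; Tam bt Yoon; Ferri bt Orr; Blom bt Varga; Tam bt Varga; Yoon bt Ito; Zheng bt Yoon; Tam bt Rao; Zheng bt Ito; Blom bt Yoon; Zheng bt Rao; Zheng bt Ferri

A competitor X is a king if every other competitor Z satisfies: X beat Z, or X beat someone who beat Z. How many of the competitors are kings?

1

Rao cannot reach Zheng, Tam, Blom in two steps.
Orr cannot reach Zheng, Tam, Ito, Blom in two steps.
Zheng cannot reach Tam, Blom in two steps.
Tam reaches everyone (king).
Ito cannot reach Zheng, Tam, Blom in two steps.
Varga cannot reach Zheng, Tam, Blom in two steps.
Blom cannot reach Tam in two steps.
Ferri cannot reach Rao, Zheng, Tam, Ito, Blom, Yoon in two steps.
Yoon cannot reach Rao, Zheng, Tam, Blom in two steps.
Kings: Tam — 1.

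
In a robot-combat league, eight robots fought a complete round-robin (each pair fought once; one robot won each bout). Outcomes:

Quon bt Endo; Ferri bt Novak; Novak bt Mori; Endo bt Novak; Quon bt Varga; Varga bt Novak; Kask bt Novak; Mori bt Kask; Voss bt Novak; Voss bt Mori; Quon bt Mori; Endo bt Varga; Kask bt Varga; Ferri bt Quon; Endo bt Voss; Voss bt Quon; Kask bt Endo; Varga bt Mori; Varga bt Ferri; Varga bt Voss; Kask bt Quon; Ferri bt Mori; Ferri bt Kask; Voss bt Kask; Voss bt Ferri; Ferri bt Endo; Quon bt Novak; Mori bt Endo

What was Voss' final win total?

Voss' results: beat Ferri, Mori, Kask, Quon, Novak; lost to Endo, Varga.
That is 5 wins.

5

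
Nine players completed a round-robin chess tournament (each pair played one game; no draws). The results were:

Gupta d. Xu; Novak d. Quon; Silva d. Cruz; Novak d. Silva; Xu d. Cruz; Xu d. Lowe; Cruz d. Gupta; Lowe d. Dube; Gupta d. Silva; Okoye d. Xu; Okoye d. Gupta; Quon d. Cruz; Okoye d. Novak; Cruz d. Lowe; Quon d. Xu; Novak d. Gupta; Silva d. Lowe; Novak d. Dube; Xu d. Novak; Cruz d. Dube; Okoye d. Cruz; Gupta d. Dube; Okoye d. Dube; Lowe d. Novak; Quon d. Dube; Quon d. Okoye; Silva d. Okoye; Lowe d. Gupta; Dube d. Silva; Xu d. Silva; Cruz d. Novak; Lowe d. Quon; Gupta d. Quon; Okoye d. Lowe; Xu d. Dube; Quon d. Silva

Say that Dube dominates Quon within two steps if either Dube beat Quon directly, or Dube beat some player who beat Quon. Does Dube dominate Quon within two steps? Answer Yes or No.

No

Dube did not beat Quon directly.
Dube beat Silva, but each of them lost to Quon. No two-step path.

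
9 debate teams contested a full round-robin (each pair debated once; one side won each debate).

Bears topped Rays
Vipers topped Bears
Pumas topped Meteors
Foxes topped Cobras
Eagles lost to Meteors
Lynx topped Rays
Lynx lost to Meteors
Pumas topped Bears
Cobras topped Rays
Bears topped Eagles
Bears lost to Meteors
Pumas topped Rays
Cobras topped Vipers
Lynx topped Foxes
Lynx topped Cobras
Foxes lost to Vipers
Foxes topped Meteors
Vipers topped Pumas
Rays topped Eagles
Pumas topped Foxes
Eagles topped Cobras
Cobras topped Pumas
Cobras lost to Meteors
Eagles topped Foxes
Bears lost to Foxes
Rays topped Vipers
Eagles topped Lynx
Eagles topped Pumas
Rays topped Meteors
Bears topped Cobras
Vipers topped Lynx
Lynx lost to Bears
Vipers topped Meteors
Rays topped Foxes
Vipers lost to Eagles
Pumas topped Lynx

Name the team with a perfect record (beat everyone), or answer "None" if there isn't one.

None

Highest win total is Vipers with 5 (out of 8 possible).
Vipers lost to Rays, Cobras, Eagles, so no team went undefeated.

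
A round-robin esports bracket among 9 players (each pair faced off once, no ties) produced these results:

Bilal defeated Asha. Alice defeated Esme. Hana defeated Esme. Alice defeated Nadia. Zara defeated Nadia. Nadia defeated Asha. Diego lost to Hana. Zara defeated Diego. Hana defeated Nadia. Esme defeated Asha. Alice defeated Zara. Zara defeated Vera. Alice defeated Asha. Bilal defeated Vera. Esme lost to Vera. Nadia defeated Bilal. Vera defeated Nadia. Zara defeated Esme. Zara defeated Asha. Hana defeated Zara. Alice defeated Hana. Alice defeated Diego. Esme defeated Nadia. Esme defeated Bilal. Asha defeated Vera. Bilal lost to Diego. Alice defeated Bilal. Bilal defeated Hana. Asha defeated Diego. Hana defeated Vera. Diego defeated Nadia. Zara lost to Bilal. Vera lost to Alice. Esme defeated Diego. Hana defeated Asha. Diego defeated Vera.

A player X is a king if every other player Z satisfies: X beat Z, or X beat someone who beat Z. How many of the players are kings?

1

Zara cannot reach Alice, Hana in two steps.
Bilal cannot reach Alice in two steps.
Esme cannot reach Alice in two steps.
Alice reaches everyone (king).
Asha cannot reach Zara, Alice, Hana in two steps.
Vera cannot reach Zara, Alice, Hana in two steps.
Diego cannot reach Alice in two steps.
Hana cannot reach Alice in two steps.
Nadia cannot reach Esme, Alice in two steps.
Kings: Alice — 1.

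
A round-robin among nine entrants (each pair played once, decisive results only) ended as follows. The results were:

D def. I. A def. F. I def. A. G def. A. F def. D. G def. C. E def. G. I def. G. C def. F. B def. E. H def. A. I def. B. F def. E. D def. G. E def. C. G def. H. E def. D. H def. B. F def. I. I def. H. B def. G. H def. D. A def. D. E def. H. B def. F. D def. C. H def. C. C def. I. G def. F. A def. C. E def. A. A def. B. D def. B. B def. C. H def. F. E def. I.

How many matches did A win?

4

A's results: beat B, C, D, F; lost to E, G, H, I.
That is 4 wins.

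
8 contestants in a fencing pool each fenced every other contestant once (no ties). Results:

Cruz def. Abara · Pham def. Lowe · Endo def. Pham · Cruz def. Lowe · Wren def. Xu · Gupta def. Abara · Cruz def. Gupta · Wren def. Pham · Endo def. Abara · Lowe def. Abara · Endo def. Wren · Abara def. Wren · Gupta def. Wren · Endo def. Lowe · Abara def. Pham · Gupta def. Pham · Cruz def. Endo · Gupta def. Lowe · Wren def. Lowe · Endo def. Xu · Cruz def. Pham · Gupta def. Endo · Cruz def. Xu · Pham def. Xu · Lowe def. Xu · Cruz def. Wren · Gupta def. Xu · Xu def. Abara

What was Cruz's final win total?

Cruz's results: beat Abara, Xu, Lowe, Pham, Endo, Wren, Gupta; lost to no one.
That is 7 wins.

7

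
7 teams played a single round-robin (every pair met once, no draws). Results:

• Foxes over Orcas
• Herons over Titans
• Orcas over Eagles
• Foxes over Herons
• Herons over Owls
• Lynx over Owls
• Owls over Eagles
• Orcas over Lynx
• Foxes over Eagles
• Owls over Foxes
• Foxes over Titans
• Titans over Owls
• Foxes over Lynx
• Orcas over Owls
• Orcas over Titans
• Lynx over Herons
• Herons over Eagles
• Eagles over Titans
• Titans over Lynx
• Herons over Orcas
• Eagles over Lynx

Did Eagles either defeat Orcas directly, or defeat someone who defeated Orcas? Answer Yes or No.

Eagles did not beat Orcas directly.
Eagles beat Lynx, Titans, but each of them lost to Orcas. No two-step path.

No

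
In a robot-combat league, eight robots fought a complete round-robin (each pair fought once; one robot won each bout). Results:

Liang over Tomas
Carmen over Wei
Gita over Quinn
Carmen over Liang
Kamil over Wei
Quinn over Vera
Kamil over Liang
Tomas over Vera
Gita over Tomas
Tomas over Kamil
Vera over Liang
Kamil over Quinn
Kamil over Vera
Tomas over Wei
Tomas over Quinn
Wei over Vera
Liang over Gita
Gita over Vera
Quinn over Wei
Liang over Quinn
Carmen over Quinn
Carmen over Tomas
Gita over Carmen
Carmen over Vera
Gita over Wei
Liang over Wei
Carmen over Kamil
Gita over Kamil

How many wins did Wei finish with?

Wei's results: beat Vera; lost to Tomas, Gita, Quinn, Liang, Kamil, Carmen.
That is 1 win.

1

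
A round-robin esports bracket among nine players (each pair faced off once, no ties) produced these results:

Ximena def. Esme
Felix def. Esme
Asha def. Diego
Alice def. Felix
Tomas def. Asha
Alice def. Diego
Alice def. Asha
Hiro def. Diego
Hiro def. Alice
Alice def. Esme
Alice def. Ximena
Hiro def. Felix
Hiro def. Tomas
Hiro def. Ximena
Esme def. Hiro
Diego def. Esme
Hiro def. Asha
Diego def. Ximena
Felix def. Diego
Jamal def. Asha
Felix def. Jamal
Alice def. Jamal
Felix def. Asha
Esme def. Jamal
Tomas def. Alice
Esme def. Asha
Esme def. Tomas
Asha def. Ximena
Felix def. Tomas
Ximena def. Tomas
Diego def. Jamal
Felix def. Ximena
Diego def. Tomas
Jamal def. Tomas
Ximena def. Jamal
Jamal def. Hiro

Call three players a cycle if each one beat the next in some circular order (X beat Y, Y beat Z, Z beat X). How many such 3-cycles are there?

19

Win totals: Esme 4, Tomas 2, Diego 4, Alice 6, Ximena 3, Asha 2, Jamal 3, Felix 6, Hiro 6.
A player with w wins dominates both others in C(w,2) triples; summing gives 6 + 1 + 6 + 15 + 3 + 1 + 3 + 15 + 15 = 65 transitive triples.
Total triples C(9,3) = 84, so cyclic triples = 84 − 65 = 19.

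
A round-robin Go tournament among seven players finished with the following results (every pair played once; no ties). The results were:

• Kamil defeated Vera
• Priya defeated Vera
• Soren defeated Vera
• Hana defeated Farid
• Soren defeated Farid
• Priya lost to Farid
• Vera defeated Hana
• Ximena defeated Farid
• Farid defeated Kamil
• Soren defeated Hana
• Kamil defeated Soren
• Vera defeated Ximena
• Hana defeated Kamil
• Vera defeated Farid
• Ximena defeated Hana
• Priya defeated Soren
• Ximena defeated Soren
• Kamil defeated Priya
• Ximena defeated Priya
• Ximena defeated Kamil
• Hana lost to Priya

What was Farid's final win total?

Farid's results: beat Kamil, Priya; lost to Soren, Vera, Ximena, Hana.
That is 2 wins.

2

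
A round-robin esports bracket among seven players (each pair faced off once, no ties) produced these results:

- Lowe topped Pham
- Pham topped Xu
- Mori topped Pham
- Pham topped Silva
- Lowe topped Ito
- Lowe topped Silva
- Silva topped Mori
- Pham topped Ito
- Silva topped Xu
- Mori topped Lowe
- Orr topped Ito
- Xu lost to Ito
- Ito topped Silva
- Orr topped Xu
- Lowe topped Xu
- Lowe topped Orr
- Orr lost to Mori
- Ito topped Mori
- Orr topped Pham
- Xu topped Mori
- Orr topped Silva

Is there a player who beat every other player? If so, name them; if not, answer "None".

Highest win total is Lowe with 5 (out of 6 possible).
Lowe lost to Mori, so no player went undefeated.

None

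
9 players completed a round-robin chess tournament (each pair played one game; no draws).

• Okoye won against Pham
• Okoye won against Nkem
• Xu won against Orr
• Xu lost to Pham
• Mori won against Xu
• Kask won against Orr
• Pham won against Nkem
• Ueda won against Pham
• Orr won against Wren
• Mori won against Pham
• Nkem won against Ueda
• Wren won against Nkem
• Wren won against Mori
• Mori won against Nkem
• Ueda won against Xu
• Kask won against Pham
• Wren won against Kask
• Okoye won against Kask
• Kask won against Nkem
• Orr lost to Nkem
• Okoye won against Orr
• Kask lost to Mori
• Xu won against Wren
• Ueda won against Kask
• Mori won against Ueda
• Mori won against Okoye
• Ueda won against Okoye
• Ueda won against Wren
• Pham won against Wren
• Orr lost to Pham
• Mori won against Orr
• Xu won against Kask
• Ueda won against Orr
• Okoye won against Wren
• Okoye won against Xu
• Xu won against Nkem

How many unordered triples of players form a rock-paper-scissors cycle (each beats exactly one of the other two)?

Win totals: Ueda 6, Nkem 2, Okoye 6, Wren 3, Kask 3, Pham 4, Orr 1, Xu 4, Mori 7.
A player with w wins dominates both others in C(w,2) triples; summing gives 15 + 1 + 15 + 3 + 3 + 6 + 0 + 6 + 21 = 70 transitive triples.
Total triples C(9,3) = 84, so cyclic triples = 84 − 70 = 14.

14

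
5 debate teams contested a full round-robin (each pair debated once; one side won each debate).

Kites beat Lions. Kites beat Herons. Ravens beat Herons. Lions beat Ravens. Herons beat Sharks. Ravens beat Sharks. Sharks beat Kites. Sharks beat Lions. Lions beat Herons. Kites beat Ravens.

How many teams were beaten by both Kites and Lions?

2

Kites beat: Ravens, Lions, Herons.
Lions beat: Ravens, Herons.
Both beat: Ravens, Herons — 2.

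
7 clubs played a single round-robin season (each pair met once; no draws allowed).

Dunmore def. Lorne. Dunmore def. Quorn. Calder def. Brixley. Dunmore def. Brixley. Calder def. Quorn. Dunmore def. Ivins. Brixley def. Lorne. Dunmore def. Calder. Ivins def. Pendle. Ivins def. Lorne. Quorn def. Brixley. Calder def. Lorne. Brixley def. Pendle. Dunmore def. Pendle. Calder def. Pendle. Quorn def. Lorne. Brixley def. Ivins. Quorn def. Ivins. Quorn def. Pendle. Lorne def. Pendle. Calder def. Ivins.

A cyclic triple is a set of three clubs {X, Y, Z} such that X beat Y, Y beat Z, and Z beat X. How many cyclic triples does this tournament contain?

0

Win totals: Calder 5, Pendle 0, Brixley 3, Quorn 4, Ivins 2, Dunmore 6, Lorne 1.
A club with w wins dominates both others in C(w,2) triples; summing gives 10 + 0 + 3 + 6 + 1 + 15 + 0 = 35 transitive triples.
Total triples C(7,3) = 35, so cyclic triples = 35 − 35 = 0.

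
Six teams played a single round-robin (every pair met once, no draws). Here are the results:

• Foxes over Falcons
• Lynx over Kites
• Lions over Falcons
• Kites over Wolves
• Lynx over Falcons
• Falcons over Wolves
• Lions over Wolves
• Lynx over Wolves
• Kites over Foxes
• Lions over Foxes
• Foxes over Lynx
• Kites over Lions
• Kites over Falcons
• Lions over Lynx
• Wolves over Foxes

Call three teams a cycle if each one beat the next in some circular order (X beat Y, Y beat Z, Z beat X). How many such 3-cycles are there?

Win totals: Falcons 1, Kites 4, Lions 4, Lynx 3, Foxes 2, Wolves 1.
A team with w wins dominates both others in C(w,2) triples; summing gives 0 + 6 + 6 + 3 + 1 + 0 = 16 transitive triples.
Total triples C(6,3) = 20, so cyclic triples = 20 − 16 = 4.

4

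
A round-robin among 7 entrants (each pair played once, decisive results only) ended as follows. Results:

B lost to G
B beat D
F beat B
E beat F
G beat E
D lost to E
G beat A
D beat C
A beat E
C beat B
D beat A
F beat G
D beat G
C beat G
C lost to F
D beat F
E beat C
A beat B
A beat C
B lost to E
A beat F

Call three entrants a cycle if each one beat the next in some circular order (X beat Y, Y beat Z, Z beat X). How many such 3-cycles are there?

Win totals: A 4, B 1, C 2, D 4, E 4, F 3, G 3.
An entrant with w wins dominates both others in C(w,2) triples; summing gives 6 + 0 + 1 + 6 + 6 + 3 + 3 = 25 transitive triples.
Total triples C(7,3) = 35, so cyclic triples = 35 − 25 = 10.

10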